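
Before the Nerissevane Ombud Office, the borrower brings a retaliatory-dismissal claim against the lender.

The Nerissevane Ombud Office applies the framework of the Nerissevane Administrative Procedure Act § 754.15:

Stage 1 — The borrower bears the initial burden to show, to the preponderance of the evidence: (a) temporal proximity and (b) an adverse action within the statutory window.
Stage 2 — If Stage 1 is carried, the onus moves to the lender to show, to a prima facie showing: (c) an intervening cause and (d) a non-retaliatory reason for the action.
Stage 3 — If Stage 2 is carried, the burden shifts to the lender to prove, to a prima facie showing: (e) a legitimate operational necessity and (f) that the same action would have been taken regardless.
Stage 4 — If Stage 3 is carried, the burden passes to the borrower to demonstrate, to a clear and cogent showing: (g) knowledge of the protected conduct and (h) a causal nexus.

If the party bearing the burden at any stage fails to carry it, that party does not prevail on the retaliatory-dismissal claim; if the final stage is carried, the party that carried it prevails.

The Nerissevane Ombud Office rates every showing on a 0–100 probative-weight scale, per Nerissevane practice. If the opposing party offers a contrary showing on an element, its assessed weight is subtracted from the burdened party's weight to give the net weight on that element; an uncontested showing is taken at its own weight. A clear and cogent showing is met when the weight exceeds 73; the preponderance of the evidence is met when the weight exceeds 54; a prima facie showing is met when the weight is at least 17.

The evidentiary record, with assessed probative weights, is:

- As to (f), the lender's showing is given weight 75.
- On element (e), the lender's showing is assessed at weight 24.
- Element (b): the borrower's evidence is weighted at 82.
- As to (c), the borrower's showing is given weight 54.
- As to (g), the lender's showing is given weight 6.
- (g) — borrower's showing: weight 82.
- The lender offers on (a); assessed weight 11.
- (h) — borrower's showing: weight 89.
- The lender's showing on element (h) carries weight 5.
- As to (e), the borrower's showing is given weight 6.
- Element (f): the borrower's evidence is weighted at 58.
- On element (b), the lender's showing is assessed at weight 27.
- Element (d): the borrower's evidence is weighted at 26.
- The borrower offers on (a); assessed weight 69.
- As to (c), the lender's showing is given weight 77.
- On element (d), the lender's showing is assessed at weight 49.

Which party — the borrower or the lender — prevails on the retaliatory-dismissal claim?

borrower

Stage 1 — burden on borrower; standard: the preponderance of the evidence (weight exceeds 54).
    (a): 69 − 11 = 58 > 54 [met]
    (b): 82 − 27 = 55 > 54 [met]
  All elements met. The burden passes to the lender.
Stage 2 — burden on lender; standard: a prima facie showing (weight is at least 17).
    (c): 77 − 54 = 23 ≥ 17 [met]
    (d): 49 − 26 = 23 ≥ 17 [met]
  Stage 2 is satisfied; the lender continues to bear the burden.
Stage 3 — burden on lender; standard: a prima facie showing (weight is at least 17).
    (e): 24 − 6 = 18 ≥ 17 [met]
    (f): 75 − 58 = 17 ≥ 17 [met]
  All elements met. The burden passes to the borrower.
Stage 4 — burden on borrower; standard: a clear and cogent showing (weight exceeds 73).
    (g): 82 − 6 = 76 > 73 [met]
    (h): 89 − 5 = 84 > 73 [met]
  Stage 4 carried; the final stage is satisfied.
Every stage carried; the borrower prevails.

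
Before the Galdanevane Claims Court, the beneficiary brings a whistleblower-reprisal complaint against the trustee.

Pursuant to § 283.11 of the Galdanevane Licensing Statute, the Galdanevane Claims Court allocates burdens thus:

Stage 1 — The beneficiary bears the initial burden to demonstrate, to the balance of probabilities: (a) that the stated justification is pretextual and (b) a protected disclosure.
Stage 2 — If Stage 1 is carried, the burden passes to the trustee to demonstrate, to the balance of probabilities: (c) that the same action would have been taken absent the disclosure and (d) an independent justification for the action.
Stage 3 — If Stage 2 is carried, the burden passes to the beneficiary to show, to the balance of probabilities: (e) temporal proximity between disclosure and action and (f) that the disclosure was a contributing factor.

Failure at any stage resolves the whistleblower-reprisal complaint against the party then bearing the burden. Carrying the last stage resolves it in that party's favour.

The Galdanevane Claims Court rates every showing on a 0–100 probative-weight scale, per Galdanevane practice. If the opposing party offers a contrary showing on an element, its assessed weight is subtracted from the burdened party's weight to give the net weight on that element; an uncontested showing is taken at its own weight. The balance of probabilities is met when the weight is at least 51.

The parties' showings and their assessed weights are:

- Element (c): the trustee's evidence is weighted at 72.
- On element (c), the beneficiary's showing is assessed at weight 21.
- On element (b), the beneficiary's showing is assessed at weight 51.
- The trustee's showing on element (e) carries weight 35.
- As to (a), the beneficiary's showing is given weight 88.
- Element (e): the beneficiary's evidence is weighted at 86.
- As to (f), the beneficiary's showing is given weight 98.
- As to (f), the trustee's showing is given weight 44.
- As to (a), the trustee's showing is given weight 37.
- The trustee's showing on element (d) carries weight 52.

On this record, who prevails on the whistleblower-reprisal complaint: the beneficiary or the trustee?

At Stage 1 the beneficiary must meet the balance of probabilities (weight is at least 51): on (a) the weight is 88 less the opposing 37 gives net 51, which does reach 51, so (a) meets the standard; on (b) the weight is 51, ≥ 51, so (b) meets the standard.
  All elements met. The burden passes to the trustee.
At Stage 2 the trustee must meet the balance of probabilities (weight is at least 51): on (c) the weight is 72 less the opposing 21 gives net 51, ≥ 51, so (c) meets the standard; on (d) the weight is 52, ≥ 51, so (d) meets the standard.
  Stage 2 carried; the burden shifts to the beneficiary.
At Stage 3 the beneficiary must meet the balance of probabilities (weight is at least 51): on (e) the weight is 86 less the opposing 35 gives net 51, ≥ 51, so (e) meets the standard; on (f) the weight is 98 less the opposing 44 gives net 54, which does reach 51, so (f) meets the standard.
  All elements met at the final stage.
All stages carried — the beneficiary prevails.

beneficiary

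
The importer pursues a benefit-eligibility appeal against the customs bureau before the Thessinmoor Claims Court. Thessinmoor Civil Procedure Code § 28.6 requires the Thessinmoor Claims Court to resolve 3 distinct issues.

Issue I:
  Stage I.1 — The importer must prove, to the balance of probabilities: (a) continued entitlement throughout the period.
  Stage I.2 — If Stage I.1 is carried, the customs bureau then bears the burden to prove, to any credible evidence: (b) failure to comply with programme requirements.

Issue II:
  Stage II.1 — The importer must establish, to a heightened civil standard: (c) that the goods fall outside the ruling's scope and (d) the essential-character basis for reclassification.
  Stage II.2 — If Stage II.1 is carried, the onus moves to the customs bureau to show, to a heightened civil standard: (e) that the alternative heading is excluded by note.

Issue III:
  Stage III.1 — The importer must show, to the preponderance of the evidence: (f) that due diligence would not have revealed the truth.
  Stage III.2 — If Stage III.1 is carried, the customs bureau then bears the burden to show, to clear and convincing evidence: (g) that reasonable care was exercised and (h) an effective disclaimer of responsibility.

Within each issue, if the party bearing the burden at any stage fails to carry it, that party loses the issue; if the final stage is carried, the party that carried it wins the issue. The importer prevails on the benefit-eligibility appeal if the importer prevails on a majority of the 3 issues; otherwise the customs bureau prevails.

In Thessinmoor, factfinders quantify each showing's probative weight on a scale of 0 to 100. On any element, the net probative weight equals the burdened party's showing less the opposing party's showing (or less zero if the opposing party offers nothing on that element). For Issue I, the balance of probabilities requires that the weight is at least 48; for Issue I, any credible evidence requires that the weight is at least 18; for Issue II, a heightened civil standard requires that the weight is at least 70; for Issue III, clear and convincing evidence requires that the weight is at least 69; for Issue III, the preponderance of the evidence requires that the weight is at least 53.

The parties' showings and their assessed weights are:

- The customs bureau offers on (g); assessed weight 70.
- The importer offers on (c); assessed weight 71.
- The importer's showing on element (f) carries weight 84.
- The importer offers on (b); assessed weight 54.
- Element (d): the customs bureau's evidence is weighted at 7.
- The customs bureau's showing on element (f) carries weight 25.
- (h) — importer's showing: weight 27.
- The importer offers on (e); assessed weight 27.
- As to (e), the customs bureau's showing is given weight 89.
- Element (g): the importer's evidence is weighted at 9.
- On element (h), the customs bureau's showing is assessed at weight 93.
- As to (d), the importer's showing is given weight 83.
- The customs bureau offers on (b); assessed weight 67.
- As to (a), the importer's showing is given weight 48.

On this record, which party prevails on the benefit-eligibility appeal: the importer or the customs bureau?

importer

— Issue I —
At Stage I.1 the importer must meet the balance of probabilities (weight is at least 48): on (a) the weight is 48, which does reach 48, so (a) meets the standard.
  Stage I.1 is satisfied; the onus moves to the customs bureau.
At Stage I.2 the customs bureau must meet any credible evidence (weight is at least 18): on (b) the weight is 67 less the opposing 54 gives net 13, < 18, so (b) does not meet the standard.
  The customs bureau does not carry Stage I.2.
The importer prevails on this issue.
— Issue II —
Stage II.1 (importer, a heightened civil standard, weight is at least 70): (c) 71 ≥ 70 — meets; (d) net 83−7=76 ≥ 70 — meets.
  The importer carries Stage II.1; the customs bureau now bears the burden.
Stage II.2 (customs bureau, a heightened civil standard, weight is at least 70): (e) net 89−27=62 < 70 — fails.
  Stage II.2 not carried; the customs bureau fails its burden.
So the importer prevails on this issue.
— Issue III —
Stage III.1 (importer, the preponderance of the evidence, weight is at least 53): (f) net 84−25=59 ≥ 53 — meets.
  Stage III.1 carried; the burden shifts to the customs bureau.
Stage III.2 (customs bureau, clear and convincing evidence, weight is at least 69): (g) net 70−9=61 < 69 — fails; (h) net 93−27=66 < 69 — fails.
  Stage III.2 not carried; the customs bureau fails its burden.
The importer prevails on this issue.
Per-issue: Issue I → importer; Issue II → importer; Issue III → importer. The importer must prevail on a majority of issues; overall, the importer prevails.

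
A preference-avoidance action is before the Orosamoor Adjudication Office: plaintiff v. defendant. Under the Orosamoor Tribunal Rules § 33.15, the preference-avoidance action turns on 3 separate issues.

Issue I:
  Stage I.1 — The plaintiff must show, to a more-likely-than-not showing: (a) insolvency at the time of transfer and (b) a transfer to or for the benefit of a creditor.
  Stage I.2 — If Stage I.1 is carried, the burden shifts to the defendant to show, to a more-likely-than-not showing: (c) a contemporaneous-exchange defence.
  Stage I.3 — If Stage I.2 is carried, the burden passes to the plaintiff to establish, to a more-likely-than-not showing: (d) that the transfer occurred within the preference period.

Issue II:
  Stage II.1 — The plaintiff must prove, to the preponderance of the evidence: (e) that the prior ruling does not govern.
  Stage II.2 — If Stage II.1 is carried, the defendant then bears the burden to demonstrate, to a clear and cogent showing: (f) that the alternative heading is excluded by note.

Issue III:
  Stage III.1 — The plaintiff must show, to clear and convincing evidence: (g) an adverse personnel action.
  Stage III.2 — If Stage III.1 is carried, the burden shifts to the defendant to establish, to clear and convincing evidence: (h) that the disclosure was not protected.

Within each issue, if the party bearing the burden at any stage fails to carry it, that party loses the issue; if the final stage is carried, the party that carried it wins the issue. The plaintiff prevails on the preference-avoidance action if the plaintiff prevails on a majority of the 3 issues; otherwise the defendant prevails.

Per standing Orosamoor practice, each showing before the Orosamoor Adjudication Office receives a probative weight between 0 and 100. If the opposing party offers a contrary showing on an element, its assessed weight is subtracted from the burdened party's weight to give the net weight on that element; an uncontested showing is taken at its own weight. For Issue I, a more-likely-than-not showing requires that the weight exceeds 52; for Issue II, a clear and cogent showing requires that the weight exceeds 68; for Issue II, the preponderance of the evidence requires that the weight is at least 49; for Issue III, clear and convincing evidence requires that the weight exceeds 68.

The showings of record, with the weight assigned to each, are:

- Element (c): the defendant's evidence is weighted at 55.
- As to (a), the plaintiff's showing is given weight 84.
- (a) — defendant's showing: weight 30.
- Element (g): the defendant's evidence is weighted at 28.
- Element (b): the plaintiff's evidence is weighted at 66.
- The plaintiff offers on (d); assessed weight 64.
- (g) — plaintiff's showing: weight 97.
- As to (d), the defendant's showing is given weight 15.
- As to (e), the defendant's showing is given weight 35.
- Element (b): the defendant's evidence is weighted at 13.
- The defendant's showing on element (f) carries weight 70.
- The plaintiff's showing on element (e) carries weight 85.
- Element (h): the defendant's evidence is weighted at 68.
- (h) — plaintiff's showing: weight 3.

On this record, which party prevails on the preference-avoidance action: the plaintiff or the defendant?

— Issue I —
Stage I.1 — burden on plaintiff; standard: a more-likely-than-not showing (weight exceeds 52).
    (a): 84 − 30 = 54 > 52 [met]
    (b): 66 − 13 = 53 > 52 [met]
  The plaintiff carries Stage I.1; the defendant now bears the burden.
Stage I.2 — burden on defendant; standard: a more-likely-than-not showing (weight exceeds 52).
    (c): 55 > 52 [met]
  Stage I.2 is satisfied; the onus moves to the plaintiff.
Stage I.3 — burden on plaintiff; standard: a more-likely-than-not showing (weight exceeds 52).
    (d): 64 − 15 = 49 ≤ 52 [not met]
  Not every element is met, so the plaintiff fails to carry Stage I.3.
The analysis ends at Stage I.3; the defendant prevails on this issue.
— Issue II —
At Stage II.1 the plaintiff must meet the preponderance of the evidence (weight is at least 49): on (e) the weight is 85 less the opposing 35 gives net 50, ≥ 49, so (e) meets the standard.
  All elements met. The burden passes to the defendant.
At Stage II.2 the defendant must meet a clear and cogent showing (weight exceeds 68): on (f) the weight is 70, > 68, so (f) meets the standard.
  All elements met at the final stage.
Every stage carried; the defendant prevails on this issue.
— Issue III —
At Stage III.1 the plaintiff must meet clear and convincing evidence (weight exceeds 68): on (g) the weight is 97 less the opposing 28 gives net 69, > 68, so (g) meets the standard.
  All elements met. The burden passes to the defendant.
At Stage III.2 the defendant must meet clear and convincing evidence (weight exceeds 68): on (h) the weight is 68 less the opposing 3 gives net 65, ≤ 68, so (h) does not meet the standard.
  Stage III.2 not carried; the defendant fails its burden.
The analysis ends at Stage III.2; the plaintiff prevails on this issue.
Per-issue: Issue I → defendant; Issue II → defendant; Issue III → plaintiff. The plaintiff must prevail on a majority of issues; overall, the defendant prevails.

defendant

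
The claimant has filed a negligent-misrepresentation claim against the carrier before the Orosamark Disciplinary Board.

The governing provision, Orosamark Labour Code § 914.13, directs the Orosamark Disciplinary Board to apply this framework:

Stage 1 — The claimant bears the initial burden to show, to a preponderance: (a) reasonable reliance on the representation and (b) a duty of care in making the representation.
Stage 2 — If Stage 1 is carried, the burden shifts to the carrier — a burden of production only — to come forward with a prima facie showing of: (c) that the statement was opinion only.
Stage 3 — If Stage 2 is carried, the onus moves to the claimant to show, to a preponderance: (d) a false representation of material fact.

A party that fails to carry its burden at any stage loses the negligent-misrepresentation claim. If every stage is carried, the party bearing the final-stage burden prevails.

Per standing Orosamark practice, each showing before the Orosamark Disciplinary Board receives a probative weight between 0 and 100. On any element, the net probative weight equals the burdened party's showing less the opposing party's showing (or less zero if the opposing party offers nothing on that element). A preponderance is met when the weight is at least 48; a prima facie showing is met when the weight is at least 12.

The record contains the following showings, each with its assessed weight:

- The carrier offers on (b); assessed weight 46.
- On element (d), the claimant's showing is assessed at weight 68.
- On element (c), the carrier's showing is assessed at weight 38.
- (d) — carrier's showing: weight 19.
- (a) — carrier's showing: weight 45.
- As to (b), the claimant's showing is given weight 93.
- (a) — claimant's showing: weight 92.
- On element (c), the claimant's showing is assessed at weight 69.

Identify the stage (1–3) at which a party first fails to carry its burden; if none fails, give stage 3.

Stage 1 — burden on claimant; standard: a preponderance (weight is at least 48).
    (a): 92 − 45 = 47 < 48 [not met]
    (b): 93 − 46 = 47 < 48 [not met]
  Not every element is met, so the claimant fails to carry Stage 1.
The carrier prevails.

stage 1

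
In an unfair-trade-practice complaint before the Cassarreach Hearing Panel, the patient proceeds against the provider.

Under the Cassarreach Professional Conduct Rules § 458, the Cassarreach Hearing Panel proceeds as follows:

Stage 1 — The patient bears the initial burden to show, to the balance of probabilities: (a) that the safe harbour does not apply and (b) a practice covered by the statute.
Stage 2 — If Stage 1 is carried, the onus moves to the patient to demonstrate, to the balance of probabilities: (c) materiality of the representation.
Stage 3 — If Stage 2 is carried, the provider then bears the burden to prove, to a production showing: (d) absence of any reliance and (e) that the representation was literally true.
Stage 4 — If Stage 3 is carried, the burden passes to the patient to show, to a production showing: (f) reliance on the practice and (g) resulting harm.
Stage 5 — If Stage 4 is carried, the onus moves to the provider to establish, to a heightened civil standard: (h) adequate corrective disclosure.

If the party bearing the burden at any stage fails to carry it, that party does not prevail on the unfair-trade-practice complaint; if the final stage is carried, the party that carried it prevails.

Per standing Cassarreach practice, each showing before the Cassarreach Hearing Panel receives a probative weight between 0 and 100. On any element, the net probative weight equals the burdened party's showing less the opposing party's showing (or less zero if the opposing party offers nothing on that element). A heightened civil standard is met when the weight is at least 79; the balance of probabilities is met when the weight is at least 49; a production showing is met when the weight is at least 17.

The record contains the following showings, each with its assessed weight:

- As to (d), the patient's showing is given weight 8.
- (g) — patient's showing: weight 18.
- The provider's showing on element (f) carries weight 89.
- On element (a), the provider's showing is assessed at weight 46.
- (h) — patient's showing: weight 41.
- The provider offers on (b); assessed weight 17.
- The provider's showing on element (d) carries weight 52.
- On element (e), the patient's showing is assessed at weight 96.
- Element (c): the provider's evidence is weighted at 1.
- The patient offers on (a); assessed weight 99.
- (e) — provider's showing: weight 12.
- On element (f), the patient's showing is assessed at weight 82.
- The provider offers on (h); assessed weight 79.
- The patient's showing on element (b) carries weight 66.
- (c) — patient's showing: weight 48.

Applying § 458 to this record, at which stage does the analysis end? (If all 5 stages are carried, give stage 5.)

At Stage 1 the patient must meet the balance of probabilities (weight is at least 49): on (a) the weight is 99 less the opposing 46 gives net 53, ≥ 49, so (a) meets the standard; on (b) the weight is 66 less the opposing 17 gives net 49, which does reach 49, so (b) meets the standard.
  All elements met. The patient retains the burden for Stage 2.
At Stage 2 the patient must meet the balance of probabilities (weight is at least 49): on (c) the weight is 48 less the opposing 1 gives net 47, < 49, so (c) does not meet the standard.
  Stage 2 not carried; the patient fails its burden.
So the provider prevails.

stage 2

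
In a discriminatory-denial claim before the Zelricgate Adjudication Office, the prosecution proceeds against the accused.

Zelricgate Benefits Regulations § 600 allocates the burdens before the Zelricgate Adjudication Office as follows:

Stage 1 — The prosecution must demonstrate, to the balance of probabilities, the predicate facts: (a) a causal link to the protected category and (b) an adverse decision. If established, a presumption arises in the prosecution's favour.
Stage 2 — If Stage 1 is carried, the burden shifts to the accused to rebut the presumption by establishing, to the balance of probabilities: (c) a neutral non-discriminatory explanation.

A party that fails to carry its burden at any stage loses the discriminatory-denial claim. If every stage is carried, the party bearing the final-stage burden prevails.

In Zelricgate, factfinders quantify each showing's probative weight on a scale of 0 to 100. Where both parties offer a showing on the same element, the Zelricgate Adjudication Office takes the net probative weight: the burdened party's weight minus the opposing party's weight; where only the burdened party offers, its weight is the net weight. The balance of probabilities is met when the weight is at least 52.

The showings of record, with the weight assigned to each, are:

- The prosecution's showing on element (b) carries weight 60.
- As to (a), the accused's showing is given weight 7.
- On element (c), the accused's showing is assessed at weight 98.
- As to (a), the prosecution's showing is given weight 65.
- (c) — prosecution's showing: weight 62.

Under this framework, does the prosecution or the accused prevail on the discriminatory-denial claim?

Stage 1 (prosecution, the balance of probabilities, weight is at least 52): (a) net 65−7=58 ≥ 52 — meets; (b) 60 ≥ 52 — meets.
  Stage 1 carried; the burden shifts to the accused.
Stage 2 (accused, the balance of probabilities, weight is at least 52): (c) net 98−62=36 < 52 — fails.
  Stage 2 not carried; the accused fails its burden.
The prosecution prevails.

prosecution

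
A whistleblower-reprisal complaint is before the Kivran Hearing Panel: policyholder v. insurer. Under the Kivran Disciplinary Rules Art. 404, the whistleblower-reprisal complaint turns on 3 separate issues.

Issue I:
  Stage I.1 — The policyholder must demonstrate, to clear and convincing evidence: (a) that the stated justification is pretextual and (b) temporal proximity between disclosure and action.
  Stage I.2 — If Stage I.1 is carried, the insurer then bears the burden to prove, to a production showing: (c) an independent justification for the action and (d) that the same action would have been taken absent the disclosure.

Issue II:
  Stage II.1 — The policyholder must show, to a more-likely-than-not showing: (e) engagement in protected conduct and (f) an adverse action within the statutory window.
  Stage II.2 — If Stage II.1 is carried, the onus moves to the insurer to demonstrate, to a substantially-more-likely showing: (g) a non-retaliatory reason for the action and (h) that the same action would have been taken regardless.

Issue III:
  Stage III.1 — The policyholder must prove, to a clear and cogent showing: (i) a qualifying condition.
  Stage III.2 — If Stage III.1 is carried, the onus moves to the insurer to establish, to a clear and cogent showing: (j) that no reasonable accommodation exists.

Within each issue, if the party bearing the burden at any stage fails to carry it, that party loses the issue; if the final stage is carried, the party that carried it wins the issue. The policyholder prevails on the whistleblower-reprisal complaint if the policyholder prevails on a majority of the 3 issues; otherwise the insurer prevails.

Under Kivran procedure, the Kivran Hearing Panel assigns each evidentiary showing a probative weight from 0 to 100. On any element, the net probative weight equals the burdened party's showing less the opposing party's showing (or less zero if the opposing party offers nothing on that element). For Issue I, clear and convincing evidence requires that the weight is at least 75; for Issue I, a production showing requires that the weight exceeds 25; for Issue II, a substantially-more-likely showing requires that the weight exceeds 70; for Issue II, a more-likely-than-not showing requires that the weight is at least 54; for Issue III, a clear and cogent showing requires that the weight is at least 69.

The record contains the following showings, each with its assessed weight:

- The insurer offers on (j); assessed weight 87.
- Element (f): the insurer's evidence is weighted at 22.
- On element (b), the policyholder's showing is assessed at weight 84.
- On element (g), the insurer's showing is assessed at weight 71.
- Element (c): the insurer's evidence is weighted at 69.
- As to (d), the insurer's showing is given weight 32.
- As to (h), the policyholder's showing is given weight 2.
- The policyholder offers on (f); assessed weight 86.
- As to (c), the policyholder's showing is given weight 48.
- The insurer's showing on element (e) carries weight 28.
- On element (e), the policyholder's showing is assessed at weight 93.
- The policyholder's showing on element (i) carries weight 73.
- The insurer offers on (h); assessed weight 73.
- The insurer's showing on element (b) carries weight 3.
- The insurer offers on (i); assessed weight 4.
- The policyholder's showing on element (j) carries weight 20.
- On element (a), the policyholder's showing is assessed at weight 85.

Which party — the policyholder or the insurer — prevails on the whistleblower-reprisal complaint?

— Issue I —
Stage I.1 (policyholder, clear and convincing evidence, weight is at least 75): (a) 85 ≥ 75 — meets; (b) net 84−3=81 ≥ 75 — meets.
  Stage I.1 carried; the burden shifts to the insurer.
Stage I.2 (insurer, a production showing, weight exceeds 25): (c) net 69−48=21 ≤ 25 — fails; (d) 32 > 25 — meets.
  The insurer does not carry Stage I.2.
The policyholder prevails on this issue.
— Issue II —
Stage II.1 — burden on policyholder; standard: a more-likely-than-not showing (weight is at least 54).
    (e): 93 − 28 = 65 ≥ 54 [met]
    (f): 86 − 22 = 64 ≥ 54 [met]
  All elements met. The burden passes to the insurer.
Stage II.2 — burden on insurer; standard: a substantially-more-likely showing (weight exceeds 70).
    (g): 71 > 70 [met]
    (h): 73 − 2 = 71 > 70 [met]
  All elements met at the final stage.
All stages carried — the insurer prevails on this issue.
— Issue III —
Stage III.1 — burden on policyholder; standard: a clear and cogent showing (weight is at least 69).
    (i): 73 − 4 = 69 ≥ 69 [met]
  Stage III.1 is satisfied; the onus moves to the insurer.
Stage III.2 — burden on insurer; standard: a clear and cogent showing (weight is at least 69).
    (j): 87 − 20 = 67 < 69 [not met]
  Not every element is met, so the insurer fails to carry Stage III.2.
So the policyholder prevails on this issue.
Per-issue: Issue I → policyholder; Issue II → insurer; Issue III → policyholder. The policyholder must prevail on a majority of issues; overall, the policyholder prevails.

policyholder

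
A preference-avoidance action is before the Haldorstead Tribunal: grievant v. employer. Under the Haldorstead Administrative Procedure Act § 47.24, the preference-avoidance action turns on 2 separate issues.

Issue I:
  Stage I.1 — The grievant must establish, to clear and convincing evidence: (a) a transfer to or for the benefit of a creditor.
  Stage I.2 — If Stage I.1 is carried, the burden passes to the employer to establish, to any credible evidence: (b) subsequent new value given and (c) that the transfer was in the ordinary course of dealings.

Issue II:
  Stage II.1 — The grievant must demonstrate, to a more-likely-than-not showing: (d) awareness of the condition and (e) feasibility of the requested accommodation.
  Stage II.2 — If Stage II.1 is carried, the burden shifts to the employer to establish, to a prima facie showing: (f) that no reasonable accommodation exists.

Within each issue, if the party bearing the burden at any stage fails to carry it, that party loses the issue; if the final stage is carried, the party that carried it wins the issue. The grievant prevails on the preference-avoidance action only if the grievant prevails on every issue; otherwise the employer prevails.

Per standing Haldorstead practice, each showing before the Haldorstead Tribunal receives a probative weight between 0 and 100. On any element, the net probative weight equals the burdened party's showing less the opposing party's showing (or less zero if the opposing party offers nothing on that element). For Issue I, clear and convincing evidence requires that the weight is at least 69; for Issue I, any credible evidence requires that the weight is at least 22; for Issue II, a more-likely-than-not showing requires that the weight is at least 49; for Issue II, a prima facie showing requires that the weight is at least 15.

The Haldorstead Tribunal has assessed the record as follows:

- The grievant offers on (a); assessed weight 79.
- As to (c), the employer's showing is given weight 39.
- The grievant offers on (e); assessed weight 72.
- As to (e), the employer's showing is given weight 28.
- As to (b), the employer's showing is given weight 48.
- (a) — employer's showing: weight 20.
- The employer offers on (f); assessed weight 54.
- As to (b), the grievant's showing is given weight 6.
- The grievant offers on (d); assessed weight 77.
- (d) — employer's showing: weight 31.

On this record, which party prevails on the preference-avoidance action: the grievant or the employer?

— Issue I —
Stage I.1 — burden on grievant; standard: clear and convincing evidence (weight is at least 69).
    (a): 79 − 20 = 59 < 69 [not met]
  Stage I.1 not carried; the grievant fails its burden.
The employer prevails on this issue.
— Issue II —
Stage II.1 — burden on grievant; standard: a more-likely-than-not showing (weight is at least 49).
    (d): 77 − 31 = 46 < 49 [not met]
    (e): 72 − 28 = 44 < 49 [not met]
  The grievant does not carry Stage II.1.
The employer prevails on this issue.
Per-issue: Issue I → employer; Issue II → employer. The grievant must prevail on every issue; overall, the employer prevails.

employer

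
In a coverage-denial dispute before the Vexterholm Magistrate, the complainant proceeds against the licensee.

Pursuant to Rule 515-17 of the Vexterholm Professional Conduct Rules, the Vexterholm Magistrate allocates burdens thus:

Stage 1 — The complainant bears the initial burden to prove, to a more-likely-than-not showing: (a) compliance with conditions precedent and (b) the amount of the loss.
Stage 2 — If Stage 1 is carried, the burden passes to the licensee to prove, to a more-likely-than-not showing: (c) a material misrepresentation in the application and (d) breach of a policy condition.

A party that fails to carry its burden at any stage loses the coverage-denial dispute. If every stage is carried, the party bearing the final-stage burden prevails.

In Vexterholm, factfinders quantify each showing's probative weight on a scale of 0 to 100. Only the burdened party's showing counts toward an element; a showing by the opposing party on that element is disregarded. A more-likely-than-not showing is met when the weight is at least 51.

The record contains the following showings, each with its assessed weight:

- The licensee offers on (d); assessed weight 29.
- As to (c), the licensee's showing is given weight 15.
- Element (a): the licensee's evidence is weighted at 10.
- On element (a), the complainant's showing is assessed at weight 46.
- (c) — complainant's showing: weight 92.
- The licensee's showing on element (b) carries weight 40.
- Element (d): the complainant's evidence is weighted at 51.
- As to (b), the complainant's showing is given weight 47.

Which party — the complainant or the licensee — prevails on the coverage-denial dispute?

licensee

Stage 1 — burden on complainant; standard: a more-likely-than-not showing (weight is at least 51).
    (a): 46 (licensee's 10 disregarded) < 51 [not met]
    (b): 47 (licensee's 40 disregarded) < 51 [not met]
  Not every element is met, so the complainant fails to carry Stage 1.
So the licensee prevails.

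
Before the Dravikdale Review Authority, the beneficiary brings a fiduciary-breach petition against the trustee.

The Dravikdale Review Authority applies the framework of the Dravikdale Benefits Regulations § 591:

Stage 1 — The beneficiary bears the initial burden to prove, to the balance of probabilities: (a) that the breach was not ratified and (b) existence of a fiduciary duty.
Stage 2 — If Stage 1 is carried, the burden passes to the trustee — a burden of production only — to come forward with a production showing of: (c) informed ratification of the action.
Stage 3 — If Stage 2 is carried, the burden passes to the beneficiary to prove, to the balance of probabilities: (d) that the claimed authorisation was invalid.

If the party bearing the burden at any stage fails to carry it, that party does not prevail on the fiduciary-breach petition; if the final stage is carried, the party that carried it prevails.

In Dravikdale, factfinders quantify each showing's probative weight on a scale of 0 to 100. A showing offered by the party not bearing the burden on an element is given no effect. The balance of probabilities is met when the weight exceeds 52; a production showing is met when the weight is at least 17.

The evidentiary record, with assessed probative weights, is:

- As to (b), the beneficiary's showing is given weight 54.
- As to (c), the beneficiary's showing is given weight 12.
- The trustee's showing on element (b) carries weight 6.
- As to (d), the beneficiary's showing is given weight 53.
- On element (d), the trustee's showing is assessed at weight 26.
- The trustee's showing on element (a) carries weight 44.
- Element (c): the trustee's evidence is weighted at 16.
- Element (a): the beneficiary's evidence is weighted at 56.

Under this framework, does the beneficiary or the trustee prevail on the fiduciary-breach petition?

beneficiary

At Stage 1 the beneficiary must meet the balance of probabilities (weight exceeds 52): on (a) the weight is 56 (the trustee's 44 is given no effect), > 52, so (a) meets the standard; on (b) the weight is 54 (the trustee's 6 is given no effect), which does exceed 52, so (b) meets the standard.
  Stage 1 is satisfied; the onus moves to the trustee.
At Stage 2 the trustee must meet a production showing (weight is at least 17): on (c) the weight is 16 (the beneficiary's 12 is given no effect), which does not reach 17, so (c) does not meet the standard.
  Not every element is met, so the trustee fails to carry Stage 2.
The analysis ends at Stage 2; the beneficiary prevails.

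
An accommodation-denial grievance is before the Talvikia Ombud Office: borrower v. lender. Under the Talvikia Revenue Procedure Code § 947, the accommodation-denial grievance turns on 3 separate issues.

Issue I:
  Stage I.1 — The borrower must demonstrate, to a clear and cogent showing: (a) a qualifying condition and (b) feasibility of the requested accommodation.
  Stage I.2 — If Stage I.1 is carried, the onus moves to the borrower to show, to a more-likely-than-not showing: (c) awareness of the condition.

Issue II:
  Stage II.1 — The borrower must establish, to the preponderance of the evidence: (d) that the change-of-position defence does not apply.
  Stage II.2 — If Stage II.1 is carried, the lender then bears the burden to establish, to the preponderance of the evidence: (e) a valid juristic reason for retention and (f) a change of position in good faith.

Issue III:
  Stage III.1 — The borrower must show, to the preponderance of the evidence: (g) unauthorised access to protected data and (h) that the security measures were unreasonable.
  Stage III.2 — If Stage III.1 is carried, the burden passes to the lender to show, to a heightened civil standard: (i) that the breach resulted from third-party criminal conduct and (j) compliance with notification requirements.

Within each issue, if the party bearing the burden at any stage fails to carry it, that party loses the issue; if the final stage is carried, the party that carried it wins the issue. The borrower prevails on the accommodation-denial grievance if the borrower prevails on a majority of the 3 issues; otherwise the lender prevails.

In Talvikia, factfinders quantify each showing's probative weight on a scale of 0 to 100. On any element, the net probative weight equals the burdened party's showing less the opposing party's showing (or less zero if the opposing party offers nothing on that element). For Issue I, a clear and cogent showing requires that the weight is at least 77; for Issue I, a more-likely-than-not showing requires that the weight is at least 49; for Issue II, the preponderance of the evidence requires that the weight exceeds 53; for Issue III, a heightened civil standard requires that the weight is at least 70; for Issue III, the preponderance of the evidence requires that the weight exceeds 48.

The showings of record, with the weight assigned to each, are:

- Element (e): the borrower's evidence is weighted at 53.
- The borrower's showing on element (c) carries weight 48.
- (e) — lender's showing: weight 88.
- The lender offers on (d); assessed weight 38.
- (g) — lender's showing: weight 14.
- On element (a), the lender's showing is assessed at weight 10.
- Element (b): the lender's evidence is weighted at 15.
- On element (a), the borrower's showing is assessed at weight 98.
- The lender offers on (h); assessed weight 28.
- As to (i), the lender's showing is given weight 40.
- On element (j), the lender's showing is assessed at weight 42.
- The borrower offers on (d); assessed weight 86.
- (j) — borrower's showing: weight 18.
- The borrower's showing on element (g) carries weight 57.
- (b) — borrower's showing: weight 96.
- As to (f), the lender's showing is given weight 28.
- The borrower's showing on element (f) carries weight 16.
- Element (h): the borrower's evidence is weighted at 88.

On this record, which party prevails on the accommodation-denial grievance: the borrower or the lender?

— Issue I —
Stage I.1 — burden on borrower; standard: a clear and cogent showing (weight is at least 77).
    (a): 98 − 10 = 88 ≥ 77 [met]
    (b): 96 − 15 = 81 ≥ 77 [met]
  Stage I.1 is satisfied; the borrower continues to bear the burden.
Stage I.2 — burden on borrower; standard: a more-likely-than-not showing (weight is at least 49).
    (c): 48 < 49 [not met]
  Not every element is met, so the borrower fails to carry Stage I.2.
The lender prevails on this issue.
— Issue II —
At Stage II.1 the borrower must meet the preponderance of the evidence (weight exceeds 53): on (d) the weight is 86 less the opposing 38 gives net 48, ≤ 53, so (d) does not meet the standard.
  Stage II.1 not carried; the borrower fails its burden.
So the lender prevails on this issue.
— Issue III —
Stage III.1 (borrower, the preponderance of the evidence, weight exceeds 48): (g) net 57−14=43 ≤ 48 — fails; (h) net 88−28=60 > 48 — meets.
  Stage III.1 not carried; the borrower fails its burden.
The analysis ends at Stage III.1; the lender prevails on this issue.
Per-issue: Issue I → lender; Issue II → lender; Issue III → lender. The borrower must prevail on a majority of issues; overall, the lender prevails.

lender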